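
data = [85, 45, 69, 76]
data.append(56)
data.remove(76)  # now [85, 45, 69, 56]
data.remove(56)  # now [85, 45, 69]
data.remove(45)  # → [85, 69]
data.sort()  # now [69, 85]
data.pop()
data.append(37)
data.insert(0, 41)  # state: [41, 69, 37]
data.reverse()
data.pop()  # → 41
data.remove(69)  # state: [37]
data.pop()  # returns 37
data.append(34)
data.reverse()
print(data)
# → [34]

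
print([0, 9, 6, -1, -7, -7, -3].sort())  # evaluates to None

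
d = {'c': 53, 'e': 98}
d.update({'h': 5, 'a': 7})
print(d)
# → {'c': 53, 'e': 98, 'h': 5, 'a': 7}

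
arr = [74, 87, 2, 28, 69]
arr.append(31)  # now [74, 87, 2, 28, 69, 31]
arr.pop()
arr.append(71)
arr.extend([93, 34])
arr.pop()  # 34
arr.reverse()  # [93, 71, 69, 28, 2, 87, 74]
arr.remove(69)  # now [93, 71, 28, 2, 87, 74]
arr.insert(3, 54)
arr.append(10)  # [93, 71, 28, 54, 2, 87, 74, 10]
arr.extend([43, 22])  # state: [93, 71, 28, 54, 2, 87, 74, 10, 43, 22]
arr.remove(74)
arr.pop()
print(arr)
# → [93, 71, 28, 54, 2, 87, 10, 43]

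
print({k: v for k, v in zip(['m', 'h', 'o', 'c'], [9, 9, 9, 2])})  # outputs {'m': 9, 'h': 9, 'o': 9, 'c': 2}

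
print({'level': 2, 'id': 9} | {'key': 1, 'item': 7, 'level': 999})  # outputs {'level': 999, 'id': 9, 'key': 1, 'item': 7}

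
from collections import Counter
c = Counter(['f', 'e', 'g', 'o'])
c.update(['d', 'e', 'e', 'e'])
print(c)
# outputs Counter({'e': 4, 'f': 1, 'g': 1, 'o': 1, 'd': 1})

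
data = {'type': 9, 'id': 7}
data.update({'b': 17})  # {'type': 9, 'id': 7, 'b': 17}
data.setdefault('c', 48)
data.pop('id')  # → 7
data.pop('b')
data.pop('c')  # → 48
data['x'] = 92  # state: {'type': 9, 'x': 92}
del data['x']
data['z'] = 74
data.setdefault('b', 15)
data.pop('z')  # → 74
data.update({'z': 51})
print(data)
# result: {'type': 9, 'b': 15, 'z': 51}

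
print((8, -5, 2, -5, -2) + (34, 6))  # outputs (8, -5, 2, -5, -2, 34, 6)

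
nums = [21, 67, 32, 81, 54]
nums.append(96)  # [21, 67, 32, 81, 54, 96]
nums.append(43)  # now [21, 67, 32, 81, 54, 96, 43]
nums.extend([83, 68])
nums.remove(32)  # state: [21, 67, 81, 54, 96, 43, 83, 68]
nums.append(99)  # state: [21, 67, 81, 54, 96, 43, 83, 68, 99]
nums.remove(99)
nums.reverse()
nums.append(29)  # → [68, 83, 43, 96, 54, 81, 67, 21, 29]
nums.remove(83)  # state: [68, 43, 96, 54, 81, 67, 21, 29]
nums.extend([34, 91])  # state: [68, 43, 96, 54, 81, 67, 21, 29, 34, 91]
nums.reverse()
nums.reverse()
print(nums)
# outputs [68, 43, 96, 54, 81, 67, 21, 29, 34, 91]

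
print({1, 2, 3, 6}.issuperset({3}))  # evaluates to True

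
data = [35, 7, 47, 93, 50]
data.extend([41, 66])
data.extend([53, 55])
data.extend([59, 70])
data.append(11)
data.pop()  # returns 11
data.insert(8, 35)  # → [35, 7, 47, 93, 50, 41, 66, 53, 35, 55, 59, 70]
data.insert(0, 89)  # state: [89, 35, 7, 47, 93, 50, 41, 66, 53, 35, 55, 59, 70]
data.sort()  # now [7, 35, 35, 41, 47, 50, 53, 55, 59, 66, 70, 89, 93]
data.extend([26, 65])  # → [7, 35, 35, 41, 47, 50, 53, 55, 59, 66, 70, 89, 93, 26, 65]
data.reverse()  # [65, 26, 93, 89, 70, 66, 59, 55, 53, 50, 47, 41, 35, 35, 7]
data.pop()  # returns 7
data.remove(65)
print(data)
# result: [26, 93, 89, 70, 66, 59, 55, 53, 50, 47, 41, 35, 35]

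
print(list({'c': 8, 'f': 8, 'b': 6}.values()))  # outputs [8, 8, 6]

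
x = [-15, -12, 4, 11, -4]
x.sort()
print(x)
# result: [-15, -12, -4, 4, 11]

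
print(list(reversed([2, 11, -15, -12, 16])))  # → [16, -12, -15, 11, 2]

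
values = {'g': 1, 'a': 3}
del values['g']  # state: {'a': 3}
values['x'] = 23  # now {'a': 3, 'x': 23}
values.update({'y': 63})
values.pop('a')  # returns 3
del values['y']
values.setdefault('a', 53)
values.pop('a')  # 53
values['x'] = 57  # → {'x': 57}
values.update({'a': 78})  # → {'x': 57, 'a': 78}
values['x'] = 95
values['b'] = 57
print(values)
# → {'x': 95, 'a': 78, 'b': 57}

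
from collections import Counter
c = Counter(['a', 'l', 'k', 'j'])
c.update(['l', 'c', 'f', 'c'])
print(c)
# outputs Counter({'l': 2, 'c': 2, 'a': 1, 'k': 1, 'j': 1, 'f': 1})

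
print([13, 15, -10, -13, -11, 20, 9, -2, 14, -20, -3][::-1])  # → [-3, -20, 14, -2, 9, 20, -11, -13, -10, 15, 13]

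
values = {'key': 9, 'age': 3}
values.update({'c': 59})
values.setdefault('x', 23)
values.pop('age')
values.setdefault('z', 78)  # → 78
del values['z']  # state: {'key': 9, 'c': 59, 'x': 23}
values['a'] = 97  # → {'key': 9, 'c': 59, 'x': 23, 'a': 97}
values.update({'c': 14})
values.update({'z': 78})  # {'key': 9, 'c': 14, 'x': 23, 'a': 97, 'z': 78}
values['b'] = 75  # {'key': 9, 'c': 14, 'x': 23, 'a': 97, 'z': 78, 'b': 75}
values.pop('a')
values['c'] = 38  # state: {'key': 9, 'c': 38, 'x': 23, 'z': 78, 'b': 75}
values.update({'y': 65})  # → {'key': 9, 'c': 38, 'x': 23, 'z': 78, 'b': 75, 'y': 65}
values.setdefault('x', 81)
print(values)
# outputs {'key': 9, 'c': 38, 'x': 23, 'z': 78, 'b': 75, 'y': 65}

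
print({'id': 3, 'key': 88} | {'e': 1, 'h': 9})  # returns {'id': 3, 'key': 88, 'e': 1, 'h': 9}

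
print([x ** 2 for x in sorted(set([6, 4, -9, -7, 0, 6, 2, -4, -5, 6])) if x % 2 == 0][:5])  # [16, 0, 4, 16, 36]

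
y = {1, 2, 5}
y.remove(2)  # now {1, 5}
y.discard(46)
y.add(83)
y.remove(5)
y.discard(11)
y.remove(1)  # {83}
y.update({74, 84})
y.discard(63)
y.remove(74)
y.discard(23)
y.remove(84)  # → {83}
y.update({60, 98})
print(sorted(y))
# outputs [60, 83, 98]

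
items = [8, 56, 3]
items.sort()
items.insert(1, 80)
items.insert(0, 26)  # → [26, 3, 80, 8, 56]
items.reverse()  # [56, 8, 80, 3, 26]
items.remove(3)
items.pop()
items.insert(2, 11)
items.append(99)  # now [56, 8, 11, 80, 99]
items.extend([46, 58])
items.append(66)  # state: [56, 8, 11, 80, 99, 46, 58, 66]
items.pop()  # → 66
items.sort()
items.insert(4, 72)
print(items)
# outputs [8, 11, 46, 56, 72, 58, 80, 99]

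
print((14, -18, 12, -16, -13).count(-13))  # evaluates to 1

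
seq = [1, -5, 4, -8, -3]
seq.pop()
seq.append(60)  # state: [1, -5, 4, -8, 60]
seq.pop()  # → 60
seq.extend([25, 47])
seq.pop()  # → 47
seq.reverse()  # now [25, -8, 4, -5, 1]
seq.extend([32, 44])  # [25, -8, 4, -5, 1, 32, 44]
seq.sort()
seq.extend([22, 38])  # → [-8, -5, 1, 4, 25, 32, 44, 22, 38]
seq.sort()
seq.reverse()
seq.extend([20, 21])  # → [44, 38, 32, 25, 22, 4, 1, -5, -8, 20, 21]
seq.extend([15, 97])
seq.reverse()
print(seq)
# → [97, 15, 21, 20, -8, -5, 1, 4, 22, 25, 32, 38, 44]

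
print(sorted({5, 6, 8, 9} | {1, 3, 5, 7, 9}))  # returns [1, 3, 5, 6, 7, 8, 9]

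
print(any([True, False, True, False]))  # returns True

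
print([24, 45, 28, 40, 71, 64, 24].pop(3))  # 40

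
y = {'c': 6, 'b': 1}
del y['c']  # {'b': 1}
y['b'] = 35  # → {'b': 35}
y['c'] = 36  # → {'b': 35, 'c': 36}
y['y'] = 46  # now {'b': 35, 'c': 36, 'y': 46}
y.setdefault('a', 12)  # 12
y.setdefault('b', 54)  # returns 35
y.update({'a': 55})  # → {'b': 35, 'c': 36, 'y': 46, 'a': 55}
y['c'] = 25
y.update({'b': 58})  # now {'b': 58, 'c': 25, 'y': 46, 'a': 55}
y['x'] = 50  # {'b': 58, 'c': 25, 'y': 46, 'a': 55, 'x': 50}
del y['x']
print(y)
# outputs {'b': 58, 'c': 25, 'y': 46, 'a': 55}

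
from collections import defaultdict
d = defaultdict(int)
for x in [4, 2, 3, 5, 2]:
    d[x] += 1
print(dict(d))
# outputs {4: 1, 2: 2, 3: 1, 5: 1}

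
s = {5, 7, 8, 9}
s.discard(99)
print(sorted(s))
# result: [5, 7, 8, 9]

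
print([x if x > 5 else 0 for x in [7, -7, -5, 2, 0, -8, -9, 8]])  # [7, 0, 0, 0, 0, 0, 0, 8]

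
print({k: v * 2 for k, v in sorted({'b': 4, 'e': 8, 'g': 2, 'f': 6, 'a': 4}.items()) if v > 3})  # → {'a': 8, 'b': 8, 'e': 16, 'f': 12}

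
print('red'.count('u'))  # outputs 0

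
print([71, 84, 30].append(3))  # None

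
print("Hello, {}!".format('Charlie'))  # Hello, Charlie!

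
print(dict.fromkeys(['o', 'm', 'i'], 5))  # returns {'o': 5, 'm': 5, 'i': 5}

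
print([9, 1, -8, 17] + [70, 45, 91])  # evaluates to [9, 1, -8, 17, 70, 45, 91]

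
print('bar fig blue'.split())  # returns ['bar', 'fig', 'blue']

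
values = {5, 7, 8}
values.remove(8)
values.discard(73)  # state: {5, 7}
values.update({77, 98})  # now {5, 7, 77, 98}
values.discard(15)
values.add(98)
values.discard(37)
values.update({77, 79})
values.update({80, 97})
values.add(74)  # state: {5, 7, 74, 77, 79, 80, 97, 98}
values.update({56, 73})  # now {5, 7, 56, 73, 74, 77, 79, 80, 97, 98}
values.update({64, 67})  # {5, 7, 56, 64, 67, 73, 74, 77, 79, 80, 97, 98}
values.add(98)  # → {5, 7, 56, 64, 67, 73, 74, 77, 79, 80, 97, 98}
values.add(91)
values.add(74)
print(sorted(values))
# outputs [5, 7, 56, 64, 67, 73, 74, 77, 79, 80, 91, 97, 98]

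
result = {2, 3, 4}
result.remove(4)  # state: {2, 3}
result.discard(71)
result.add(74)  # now {2, 3, 74}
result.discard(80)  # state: {2, 3, 74}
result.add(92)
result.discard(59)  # {2, 3, 74, 92}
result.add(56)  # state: {2, 3, 56, 74, 92}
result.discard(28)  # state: {2, 3, 56, 74, 92}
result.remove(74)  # {2, 3, 56, 92}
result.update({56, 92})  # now {2, 3, 56, 92}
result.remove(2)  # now {3, 56, 92}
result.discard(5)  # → {3, 56, 92}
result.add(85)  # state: {3, 56, 85, 92}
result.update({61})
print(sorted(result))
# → [3, 56, 61, 85, 92]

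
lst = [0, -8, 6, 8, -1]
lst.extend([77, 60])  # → [0, -8, 6, 8, -1, 77, 60]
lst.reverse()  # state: [60, 77, -1, 8, 6, -8, 0]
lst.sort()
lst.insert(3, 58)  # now [-8, -1, 0, 58, 6, 8, 60, 77]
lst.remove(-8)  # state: [-1, 0, 58, 6, 8, 60, 77]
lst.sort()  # [-1, 0, 6, 8, 58, 60, 77]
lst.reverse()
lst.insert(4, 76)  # [77, 60, 58, 8, 76, 6, 0, -1]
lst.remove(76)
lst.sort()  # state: [-1, 0, 6, 8, 58, 60, 77]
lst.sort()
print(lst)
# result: [-1, 0, 6, 8, 58, 60, 77]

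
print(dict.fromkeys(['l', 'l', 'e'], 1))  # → {'l': 1, 'e': 1}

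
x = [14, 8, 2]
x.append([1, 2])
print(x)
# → [14, 8, 2, [1, 2]]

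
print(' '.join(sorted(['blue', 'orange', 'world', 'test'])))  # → blue orange test world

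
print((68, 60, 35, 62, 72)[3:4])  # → (62,)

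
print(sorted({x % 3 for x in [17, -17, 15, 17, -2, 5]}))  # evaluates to [0, 1, 2]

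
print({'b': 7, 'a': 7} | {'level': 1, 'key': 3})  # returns {'b': 7, 'a': 7, 'level': 1, 'key': 3}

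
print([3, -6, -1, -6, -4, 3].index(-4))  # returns 4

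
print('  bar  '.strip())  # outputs bar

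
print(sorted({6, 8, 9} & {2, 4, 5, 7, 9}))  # [9]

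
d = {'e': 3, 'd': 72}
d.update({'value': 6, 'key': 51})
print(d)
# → {'e': 3, 'd': 72, 'value': 6, 'key': 51}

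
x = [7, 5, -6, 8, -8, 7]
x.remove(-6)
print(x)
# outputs [7, 5, 8, -8, 7]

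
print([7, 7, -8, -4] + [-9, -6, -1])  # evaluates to [7, 7, -8, -4, -9, -6, -1]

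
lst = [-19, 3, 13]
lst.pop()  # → 13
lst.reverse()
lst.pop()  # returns -19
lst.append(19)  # [3, 19]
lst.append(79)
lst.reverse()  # [79, 19, 3]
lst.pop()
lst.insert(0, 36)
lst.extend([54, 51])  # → [36, 79, 19, 54, 51]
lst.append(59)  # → [36, 79, 19, 54, 51, 59]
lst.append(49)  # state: [36, 79, 19, 54, 51, 59, 49]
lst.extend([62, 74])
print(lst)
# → [36, 79, 19, 54, 51, 59, 49, 62, 74]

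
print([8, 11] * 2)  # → [8, 11, 8, 11]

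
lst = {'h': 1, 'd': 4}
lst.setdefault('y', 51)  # 51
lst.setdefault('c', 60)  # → 60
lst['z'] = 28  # {'h': 1, 'd': 4, 'y': 51, 'c': 60, 'z': 28}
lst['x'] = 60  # {'h': 1, 'd': 4, 'y': 51, 'c': 60, 'z': 28, 'x': 60}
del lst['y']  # {'h': 1, 'd': 4, 'c': 60, 'z': 28, 'x': 60}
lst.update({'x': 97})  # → {'h': 1, 'd': 4, 'c': 60, 'z': 28, 'x': 97}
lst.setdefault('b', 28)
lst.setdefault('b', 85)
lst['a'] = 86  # {'h': 1, 'd': 4, 'c': 60, 'z': 28, 'x': 97, 'b': 28, 'a': 86}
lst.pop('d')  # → 4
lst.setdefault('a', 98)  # 86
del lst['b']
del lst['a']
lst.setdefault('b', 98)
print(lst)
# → {'h': 1, 'c': 60, 'z': 28, 'x': 97, 'b': 98}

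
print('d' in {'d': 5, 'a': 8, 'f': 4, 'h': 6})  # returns True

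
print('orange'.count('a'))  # 1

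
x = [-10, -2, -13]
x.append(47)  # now [-10, -2, -13, 47]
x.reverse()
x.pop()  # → -10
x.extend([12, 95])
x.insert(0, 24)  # [24, 47, -13, -2, 12, 95]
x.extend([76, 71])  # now [24, 47, -13, -2, 12, 95, 76, 71]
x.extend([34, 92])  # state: [24, 47, -13, -2, 12, 95, 76, 71, 34, 92]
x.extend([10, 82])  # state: [24, 47, -13, -2, 12, 95, 76, 71, 34, 92, 10, 82]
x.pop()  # 82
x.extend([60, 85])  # [24, 47, -13, -2, 12, 95, 76, 71, 34, 92, 10, 60, 85]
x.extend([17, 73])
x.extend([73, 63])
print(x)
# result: [24, 47, -13, -2, 12, 95, 76, 71, 34, 92, 10, 60, 85, 17, 73, 73, 63]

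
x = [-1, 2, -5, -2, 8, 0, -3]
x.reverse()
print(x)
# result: [-3, 0, 8, -2, -5, 2, -1]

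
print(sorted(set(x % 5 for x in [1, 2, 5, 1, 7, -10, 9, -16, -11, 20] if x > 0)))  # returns [0, 1, 2, 4]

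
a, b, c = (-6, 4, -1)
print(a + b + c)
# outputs -3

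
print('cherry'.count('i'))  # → 0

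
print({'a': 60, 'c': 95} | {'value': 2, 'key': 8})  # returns {'a': 60, 'c': 95, 'value': 2, 'key': 8}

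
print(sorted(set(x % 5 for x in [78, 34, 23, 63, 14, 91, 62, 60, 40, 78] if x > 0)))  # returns [0, 1, 2, 3, 4]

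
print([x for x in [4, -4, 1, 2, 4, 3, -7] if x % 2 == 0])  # [4, -4, 2, 4]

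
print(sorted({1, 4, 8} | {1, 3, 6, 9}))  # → [1, 3, 4, 6, 8, 9]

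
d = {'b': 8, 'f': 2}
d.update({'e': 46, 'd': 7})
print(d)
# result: {'b': 8, 'f': 2, 'e': 46, 'd': 7}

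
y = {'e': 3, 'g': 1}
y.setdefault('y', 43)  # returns 43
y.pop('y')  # 43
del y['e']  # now {'g': 1}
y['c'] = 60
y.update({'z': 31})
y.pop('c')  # 60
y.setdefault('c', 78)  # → 78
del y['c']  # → {'g': 1, 'z': 31}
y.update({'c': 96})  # {'g': 1, 'z': 31, 'c': 96}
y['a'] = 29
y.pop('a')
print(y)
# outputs {'g': 1, 'z': 31, 'c': 96}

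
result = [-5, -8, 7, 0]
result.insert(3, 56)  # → [-5, -8, 7, 56, 0]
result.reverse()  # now [0, 56, 7, -8, -5]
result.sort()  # [-8, -5, 0, 7, 56]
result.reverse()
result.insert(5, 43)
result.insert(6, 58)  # [56, 7, 0, -5, -8, 43, 58]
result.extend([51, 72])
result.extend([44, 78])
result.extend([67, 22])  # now [56, 7, 0, -5, -8, 43, 58, 51, 72, 44, 78, 67, 22]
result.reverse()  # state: [22, 67, 78, 44, 72, 51, 58, 43, -8, -5, 0, 7, 56]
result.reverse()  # [56, 7, 0, -5, -8, 43, 58, 51, 72, 44, 78, 67, 22]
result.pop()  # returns 22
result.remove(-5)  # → [56, 7, 0, -8, 43, 58, 51, 72, 44, 78, 67]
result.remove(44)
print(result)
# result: [56, 7, 0, -8, 43, 58, 51, 72, 78, 67]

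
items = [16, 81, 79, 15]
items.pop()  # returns 15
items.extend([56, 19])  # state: [16, 81, 79, 56, 19]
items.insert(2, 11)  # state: [16, 81, 11, 79, 56, 19]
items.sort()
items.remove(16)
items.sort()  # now [11, 19, 56, 79, 81]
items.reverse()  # [81, 79, 56, 19, 11]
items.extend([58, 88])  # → [81, 79, 56, 19, 11, 58, 88]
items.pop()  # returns 88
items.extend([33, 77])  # [81, 79, 56, 19, 11, 58, 33, 77]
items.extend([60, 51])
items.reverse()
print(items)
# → [51, 60, 77, 33, 58, 11, 19, 56, 79, 81]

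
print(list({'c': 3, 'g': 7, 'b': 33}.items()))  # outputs [('c', 3), ('g', 7), ('b', 33)]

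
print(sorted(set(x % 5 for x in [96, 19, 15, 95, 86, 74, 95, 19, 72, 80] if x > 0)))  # [0, 1, 2, 4]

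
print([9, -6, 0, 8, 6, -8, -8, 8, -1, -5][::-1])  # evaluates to [-5, -1, 8, -8, -8, 6, 8, 0, -6, 9]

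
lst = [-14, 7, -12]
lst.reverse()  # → [-12, 7, -14]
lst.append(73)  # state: [-12, 7, -14, 73]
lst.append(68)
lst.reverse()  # [68, 73, -14, 7, -12]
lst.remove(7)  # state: [68, 73, -14, -12]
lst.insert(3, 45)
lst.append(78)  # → [68, 73, -14, 45, -12, 78]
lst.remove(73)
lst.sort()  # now [-14, -12, 45, 68, 78]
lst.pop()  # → 78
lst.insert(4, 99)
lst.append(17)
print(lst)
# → [-14, -12, 45, 68, 99, 17]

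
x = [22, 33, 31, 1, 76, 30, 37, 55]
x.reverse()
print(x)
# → [55, 37, 30, 76, 1, 31, 33, 22]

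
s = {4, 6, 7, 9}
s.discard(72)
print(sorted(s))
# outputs [4, 6, 7, 9]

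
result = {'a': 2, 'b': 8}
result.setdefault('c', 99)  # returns 99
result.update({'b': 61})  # {'a': 2, 'b': 61, 'c': 99}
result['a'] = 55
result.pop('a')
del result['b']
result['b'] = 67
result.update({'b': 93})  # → {'c': 99, 'b': 93}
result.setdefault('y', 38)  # 38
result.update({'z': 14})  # {'c': 99, 'b': 93, 'y': 38, 'z': 14}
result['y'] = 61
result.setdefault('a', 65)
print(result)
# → {'c': 99, 'b': 93, 'y': 61, 'z': 14, 'a': 65}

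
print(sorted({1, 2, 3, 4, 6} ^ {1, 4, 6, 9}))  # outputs [2, 3, 9]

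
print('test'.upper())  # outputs TEST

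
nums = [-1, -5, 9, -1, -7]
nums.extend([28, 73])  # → [-1, -5, 9, -1, -7, 28, 73]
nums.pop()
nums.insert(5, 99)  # [-1, -5, 9, -1, -7, 99, 28]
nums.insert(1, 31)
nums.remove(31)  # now [-1, -5, 9, -1, -7, 99, 28]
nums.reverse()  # [28, 99, -7, -1, 9, -5, -1]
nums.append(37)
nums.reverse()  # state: [37, -1, -5, 9, -1, -7, 99, 28]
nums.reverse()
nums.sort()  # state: [-7, -5, -1, -1, 9, 28, 37, 99]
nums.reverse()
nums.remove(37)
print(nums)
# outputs [99, 28, 9, -1, -1, -5, -7]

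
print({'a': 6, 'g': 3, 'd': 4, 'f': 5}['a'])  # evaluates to 6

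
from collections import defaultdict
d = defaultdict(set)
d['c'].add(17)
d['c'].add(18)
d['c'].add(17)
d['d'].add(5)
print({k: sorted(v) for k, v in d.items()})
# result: {'c': [17, 18], 'd': [5]}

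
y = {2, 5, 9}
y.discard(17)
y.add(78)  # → {2, 5, 9, 78}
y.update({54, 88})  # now {2, 5, 9, 54, 78, 88}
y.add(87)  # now {2, 5, 9, 54, 78, 87, 88}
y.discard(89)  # {2, 5, 9, 54, 78, 87, 88}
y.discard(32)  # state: {2, 5, 9, 54, 78, 87, 88}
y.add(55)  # {2, 5, 9, 54, 55, 78, 87, 88}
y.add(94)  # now {2, 5, 9, 54, 55, 78, 87, 88, 94}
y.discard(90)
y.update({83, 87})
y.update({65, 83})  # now {2, 5, 9, 54, 55, 65, 78, 83, 87, 88, 94}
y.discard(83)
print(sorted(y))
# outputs [2, 5, 9, 54, 55, 65, 78, 87, 88, 94]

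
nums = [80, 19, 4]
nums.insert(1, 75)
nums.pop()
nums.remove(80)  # [75, 19]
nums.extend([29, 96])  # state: [75, 19, 29, 96]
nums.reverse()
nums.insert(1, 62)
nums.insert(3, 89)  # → [96, 62, 29, 89, 19, 75]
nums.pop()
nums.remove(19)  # [96, 62, 29, 89]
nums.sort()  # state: [29, 62, 89, 96]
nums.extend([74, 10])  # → [29, 62, 89, 96, 74, 10]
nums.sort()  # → [10, 29, 62, 74, 89, 96]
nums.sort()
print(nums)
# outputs [10, 29, 62, 74, 89, 96]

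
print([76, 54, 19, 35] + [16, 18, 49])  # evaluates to [76, 54, 19, 35, 16, 18, 49]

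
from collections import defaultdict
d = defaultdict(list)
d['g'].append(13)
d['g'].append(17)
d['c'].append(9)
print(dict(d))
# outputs {'g': [13, 17], 'c': [9]}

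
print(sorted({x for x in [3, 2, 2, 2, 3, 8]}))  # [2, 3, 8]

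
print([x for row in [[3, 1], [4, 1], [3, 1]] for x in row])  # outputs [3, 1, 4, 1, 3, 1]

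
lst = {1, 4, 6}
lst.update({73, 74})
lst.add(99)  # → {1, 4, 6, 73, 74, 99}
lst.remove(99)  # {1, 4, 6, 73, 74}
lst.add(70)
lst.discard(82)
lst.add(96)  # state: {1, 4, 6, 70, 73, 74, 96}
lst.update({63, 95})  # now {1, 4, 6, 63, 70, 73, 74, 95, 96}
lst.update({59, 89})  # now {1, 4, 6, 59, 63, 70, 73, 74, 89, 95, 96}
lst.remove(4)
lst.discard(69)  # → {1, 6, 59, 63, 70, 73, 74, 89, 95, 96}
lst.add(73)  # {1, 6, 59, 63, 70, 73, 74, 89, 95, 96}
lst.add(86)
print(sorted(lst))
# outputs [1, 6, 59, 63, 70, 73, 74, 86, 89, 95, 96]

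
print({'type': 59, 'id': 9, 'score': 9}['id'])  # 9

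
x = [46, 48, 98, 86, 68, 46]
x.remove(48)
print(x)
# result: [46, 98, 86, 68, 46]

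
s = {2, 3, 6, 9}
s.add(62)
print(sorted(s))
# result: [2, 3, 6, 9, 62]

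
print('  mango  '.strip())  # mango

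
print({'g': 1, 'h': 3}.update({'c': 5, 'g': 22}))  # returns None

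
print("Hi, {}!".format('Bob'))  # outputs Hi, Bob!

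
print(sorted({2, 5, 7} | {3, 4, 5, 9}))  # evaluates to [2, 3, 4, 5, 7, 9]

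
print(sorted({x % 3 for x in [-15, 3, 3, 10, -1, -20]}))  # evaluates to [0, 1, 2]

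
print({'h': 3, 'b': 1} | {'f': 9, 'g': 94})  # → {'h': 3, 'b': 1, 'f': 9, 'g': 94}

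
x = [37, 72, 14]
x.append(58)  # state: [37, 72, 14, 58]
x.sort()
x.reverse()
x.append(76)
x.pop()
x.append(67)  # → [72, 58, 37, 14, 67]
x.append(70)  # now [72, 58, 37, 14, 67, 70]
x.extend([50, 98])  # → [72, 58, 37, 14, 67, 70, 50, 98]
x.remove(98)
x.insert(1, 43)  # [72, 43, 58, 37, 14, 67, 70, 50]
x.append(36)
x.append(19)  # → [72, 43, 58, 37, 14, 67, 70, 50, 36, 19]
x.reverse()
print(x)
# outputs [19, 36, 50, 70, 67, 14, 37, 58, 43, 72]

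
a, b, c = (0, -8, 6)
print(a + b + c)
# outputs -2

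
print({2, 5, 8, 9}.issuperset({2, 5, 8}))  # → True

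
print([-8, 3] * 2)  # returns [-8, 3, -8, 3]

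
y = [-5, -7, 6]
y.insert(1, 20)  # [-5, 20, -7, 6]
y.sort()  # [-7, -5, 6, 20]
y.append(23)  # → [-7, -5, 6, 20, 23]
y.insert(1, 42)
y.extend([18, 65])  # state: [-7, 42, -5, 6, 20, 23, 18, 65]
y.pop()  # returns 65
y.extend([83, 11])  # [-7, 42, -5, 6, 20, 23, 18, 83, 11]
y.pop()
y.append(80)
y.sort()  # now [-7, -5, 6, 18, 20, 23, 42, 80, 83]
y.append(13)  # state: [-7, -5, 6, 18, 20, 23, 42, 80, 83, 13]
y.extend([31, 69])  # [-7, -5, 6, 18, 20, 23, 42, 80, 83, 13, 31, 69]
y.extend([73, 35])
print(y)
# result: [-7, -5, 6, 18, 20, 23, 42, 80, 83, 13, 31, 69, 73, 35]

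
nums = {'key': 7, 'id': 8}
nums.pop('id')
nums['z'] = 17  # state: {'key': 7, 'z': 17}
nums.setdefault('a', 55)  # 55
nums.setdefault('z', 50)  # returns 17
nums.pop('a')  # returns 55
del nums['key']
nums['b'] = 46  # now {'z': 17, 'b': 46}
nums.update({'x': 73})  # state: {'z': 17, 'b': 46, 'x': 73}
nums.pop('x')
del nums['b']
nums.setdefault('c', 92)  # 92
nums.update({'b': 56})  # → {'z': 17, 'c': 92, 'b': 56}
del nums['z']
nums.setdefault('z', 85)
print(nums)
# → {'c': 92, 'b': 56, 'z': 85}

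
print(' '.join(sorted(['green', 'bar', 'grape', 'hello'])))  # bar grape green hello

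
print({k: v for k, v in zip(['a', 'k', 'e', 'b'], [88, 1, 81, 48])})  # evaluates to {'a': 88, 'k': 1, 'e': 81, 'b': 48}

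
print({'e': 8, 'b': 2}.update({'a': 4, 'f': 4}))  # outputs None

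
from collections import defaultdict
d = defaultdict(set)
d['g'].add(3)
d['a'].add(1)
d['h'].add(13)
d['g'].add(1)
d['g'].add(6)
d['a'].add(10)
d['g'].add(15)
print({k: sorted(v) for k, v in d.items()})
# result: {'g': [1, 3, 6, 15], 'a': [1, 10], 'h': [13]}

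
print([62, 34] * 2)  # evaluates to [62, 34, 62, 34]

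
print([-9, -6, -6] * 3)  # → [-9, -6, -6, -9, -6, -6, -9, -6, -6]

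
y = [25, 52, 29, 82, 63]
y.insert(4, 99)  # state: [25, 52, 29, 82, 99, 63]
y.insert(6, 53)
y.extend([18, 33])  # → [25, 52, 29, 82, 99, 63, 53, 18, 33]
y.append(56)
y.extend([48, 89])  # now [25, 52, 29, 82, 99, 63, 53, 18, 33, 56, 48, 89]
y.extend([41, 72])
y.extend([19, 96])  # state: [25, 52, 29, 82, 99, 63, 53, 18, 33, 56, 48, 89, 41, 72, 19, 96]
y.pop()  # 96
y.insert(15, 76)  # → [25, 52, 29, 82, 99, 63, 53, 18, 33, 56, 48, 89, 41, 72, 19, 76]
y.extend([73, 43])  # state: [25, 52, 29, 82, 99, 63, 53, 18, 33, 56, 48, 89, 41, 72, 19, 76, 73, 43]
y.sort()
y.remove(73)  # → [18, 19, 25, 29, 33, 41, 43, 48, 52, 53, 56, 63, 72, 76, 82, 89, 99]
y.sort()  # [18, 19, 25, 29, 33, 41, 43, 48, 52, 53, 56, 63, 72, 76, 82, 89, 99]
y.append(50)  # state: [18, 19, 25, 29, 33, 41, 43, 48, 52, 53, 56, 63, 72, 76, 82, 89, 99, 50]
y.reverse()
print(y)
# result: [50, 99, 89, 82, 76, 72, 63, 56, 53, 52, 48, 43, 41, 33, 29, 25, 19, 18]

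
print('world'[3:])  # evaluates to ld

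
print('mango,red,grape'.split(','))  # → ['mango', 'red', 'grape']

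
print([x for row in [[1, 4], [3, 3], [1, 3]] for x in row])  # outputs [1, 4, 3, 3, 1, 3]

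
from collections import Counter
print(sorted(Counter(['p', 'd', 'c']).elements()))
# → ['c', 'd', 'p']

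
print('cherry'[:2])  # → ch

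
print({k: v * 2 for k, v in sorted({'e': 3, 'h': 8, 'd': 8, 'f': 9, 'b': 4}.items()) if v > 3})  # {'b': 8, 'd': 16, 'f': 18, 'h': 16}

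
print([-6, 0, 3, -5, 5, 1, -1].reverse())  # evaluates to None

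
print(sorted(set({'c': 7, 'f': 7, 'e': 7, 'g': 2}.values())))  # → [2, 7]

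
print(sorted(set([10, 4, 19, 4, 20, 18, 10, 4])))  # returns [4, 10, 18, 19, 20]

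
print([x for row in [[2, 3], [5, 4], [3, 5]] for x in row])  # [2, 3, 5, 4, 3, 5]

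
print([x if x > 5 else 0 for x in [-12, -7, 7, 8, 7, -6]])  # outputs [0, 0, 7, 8, 7, 0]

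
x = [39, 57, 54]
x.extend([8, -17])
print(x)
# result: [39, 57, 54, 8, -17]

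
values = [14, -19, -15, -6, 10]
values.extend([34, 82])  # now [14, -19, -15, -6, 10, 34, 82]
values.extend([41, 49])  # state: [14, -19, -15, -6, 10, 34, 82, 41, 49]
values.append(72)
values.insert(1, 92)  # [14, 92, -19, -15, -6, 10, 34, 82, 41, 49, 72]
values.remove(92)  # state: [14, -19, -15, -6, 10, 34, 82, 41, 49, 72]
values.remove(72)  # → [14, -19, -15, -6, 10, 34, 82, 41, 49]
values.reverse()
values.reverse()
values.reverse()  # [49, 41, 82, 34, 10, -6, -15, -19, 14]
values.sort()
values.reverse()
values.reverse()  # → [-19, -15, -6, 10, 14, 34, 41, 49, 82]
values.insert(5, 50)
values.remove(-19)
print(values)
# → [-15, -6, 10, 14, 50, 34, 41, 49, 82]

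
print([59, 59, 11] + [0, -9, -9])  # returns [59, 59, 11, 0, -9, -9]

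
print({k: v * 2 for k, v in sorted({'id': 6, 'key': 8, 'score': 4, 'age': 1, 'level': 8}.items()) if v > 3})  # {'id': 12, 'key': 16, 'level': 16, 'score': 8}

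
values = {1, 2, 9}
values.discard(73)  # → {1, 2, 9}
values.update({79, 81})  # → {1, 2, 9, 79, 81}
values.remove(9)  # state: {1, 2, 79, 81}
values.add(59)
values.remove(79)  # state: {1, 2, 59, 81}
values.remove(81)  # {1, 2, 59}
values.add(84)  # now {1, 2, 59, 84}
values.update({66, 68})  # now {1, 2, 59, 66, 68, 84}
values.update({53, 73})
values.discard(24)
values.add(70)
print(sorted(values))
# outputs [1, 2, 53, 59, 66, 68, 70, 73, 84]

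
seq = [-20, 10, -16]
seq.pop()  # -16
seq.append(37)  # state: [-20, 10, 37]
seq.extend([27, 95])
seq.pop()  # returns 95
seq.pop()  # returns 27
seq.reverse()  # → [37, 10, -20]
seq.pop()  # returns -20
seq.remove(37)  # [10]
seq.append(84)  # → [10, 84]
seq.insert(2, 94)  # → [10, 84, 94]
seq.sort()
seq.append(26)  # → [10, 84, 94, 26]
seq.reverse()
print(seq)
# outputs [26, 94, 84, 10]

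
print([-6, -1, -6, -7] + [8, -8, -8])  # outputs [-6, -1, -6, -7, 8, -8, -8]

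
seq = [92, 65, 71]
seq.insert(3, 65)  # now [92, 65, 71, 65]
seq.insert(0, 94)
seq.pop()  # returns 65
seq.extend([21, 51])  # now [94, 92, 65, 71, 21, 51]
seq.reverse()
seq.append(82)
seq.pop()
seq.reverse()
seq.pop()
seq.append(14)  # [94, 92, 65, 71, 21, 14]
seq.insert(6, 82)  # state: [94, 92, 65, 71, 21, 14, 82]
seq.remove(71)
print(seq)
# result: [94, 92, 65, 21, 14, 82]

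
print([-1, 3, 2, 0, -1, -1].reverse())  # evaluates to None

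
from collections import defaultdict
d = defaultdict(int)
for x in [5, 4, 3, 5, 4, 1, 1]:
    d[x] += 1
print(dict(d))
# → {5: 2, 4: 2, 3: 1, 1: 2}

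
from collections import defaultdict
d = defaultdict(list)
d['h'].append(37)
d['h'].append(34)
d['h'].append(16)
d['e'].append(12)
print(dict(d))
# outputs {'h': [37, 34, 16], 'e': [12]}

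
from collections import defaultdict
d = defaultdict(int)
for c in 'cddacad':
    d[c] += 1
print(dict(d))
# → {'c': 2, 'd': 3, 'a': 2}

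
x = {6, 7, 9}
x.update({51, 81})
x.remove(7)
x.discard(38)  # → {6, 9, 51, 81}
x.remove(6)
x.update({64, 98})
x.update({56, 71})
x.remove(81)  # {9, 51, 56, 64, 71, 98}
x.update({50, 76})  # {9, 50, 51, 56, 64, 71, 76, 98}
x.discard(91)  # {9, 50, 51, 56, 64, 71, 76, 98}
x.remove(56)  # {9, 50, 51, 64, 71, 76, 98}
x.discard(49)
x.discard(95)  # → {9, 50, 51, 64, 71, 76, 98}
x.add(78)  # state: {9, 50, 51, 64, 71, 76, 78, 98}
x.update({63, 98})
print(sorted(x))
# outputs [9, 50, 51, 63, 64, 71, 76, 78, 98]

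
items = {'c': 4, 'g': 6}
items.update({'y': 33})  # {'c': 4, 'g': 6, 'y': 33}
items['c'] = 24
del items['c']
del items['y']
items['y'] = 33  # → {'g': 6, 'y': 33}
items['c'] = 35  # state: {'g': 6, 'y': 33, 'c': 35}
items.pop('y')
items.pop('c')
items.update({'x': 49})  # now {'g': 6, 'x': 49}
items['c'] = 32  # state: {'g': 6, 'x': 49, 'c': 32}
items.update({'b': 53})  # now {'g': 6, 'x': 49, 'c': 32, 'b': 53}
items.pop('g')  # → 6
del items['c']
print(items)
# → {'x': 49, 'b': 53}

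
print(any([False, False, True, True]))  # True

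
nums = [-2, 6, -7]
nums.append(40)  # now [-2, 6, -7, 40]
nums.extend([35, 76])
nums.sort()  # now [-7, -2, 6, 35, 40, 76]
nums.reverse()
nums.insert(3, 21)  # [76, 40, 35, 21, 6, -2, -7]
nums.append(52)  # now [76, 40, 35, 21, 6, -2, -7, 52]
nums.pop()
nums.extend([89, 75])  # [76, 40, 35, 21, 6, -2, -7, 89, 75]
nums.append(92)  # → [76, 40, 35, 21, 6, -2, -7, 89, 75, 92]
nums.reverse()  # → [92, 75, 89, -7, -2, 6, 21, 35, 40, 76]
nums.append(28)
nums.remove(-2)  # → [92, 75, 89, -7, 6, 21, 35, 40, 76, 28]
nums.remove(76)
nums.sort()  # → [-7, 6, 21, 28, 35, 40, 75, 89, 92]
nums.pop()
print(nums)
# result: [-7, 6, 21, 28, 35, 40, 75, 89]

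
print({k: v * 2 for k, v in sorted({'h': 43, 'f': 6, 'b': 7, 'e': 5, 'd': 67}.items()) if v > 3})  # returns {'b': 14, 'd': 134, 'e': 10, 'f': 12, 'h': 86}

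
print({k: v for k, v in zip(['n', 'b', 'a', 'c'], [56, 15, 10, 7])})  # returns {'n': 56, 'b': 15, 'a': 10, 'c': 7}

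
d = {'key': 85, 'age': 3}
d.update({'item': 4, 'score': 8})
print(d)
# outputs {'key': 85, 'age': 3, 'item': 4, 'score': 8}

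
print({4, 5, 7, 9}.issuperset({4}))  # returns True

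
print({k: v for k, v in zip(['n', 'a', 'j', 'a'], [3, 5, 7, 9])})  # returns {'n': 3, 'a': 9, 'j': 7}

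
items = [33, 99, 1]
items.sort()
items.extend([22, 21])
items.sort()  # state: [1, 21, 22, 33, 99]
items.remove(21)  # [1, 22, 33, 99]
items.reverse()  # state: [99, 33, 22, 1]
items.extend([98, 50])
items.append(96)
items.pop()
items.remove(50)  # [99, 33, 22, 1, 98]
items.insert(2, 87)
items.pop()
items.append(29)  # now [99, 33, 87, 22, 1, 29]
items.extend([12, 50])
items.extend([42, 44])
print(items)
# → [99, 33, 87, 22, 1, 29, 12, 50, 42, 44]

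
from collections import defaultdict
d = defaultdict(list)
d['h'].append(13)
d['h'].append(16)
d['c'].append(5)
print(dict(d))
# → {'h': [13, 16], 'c': [5]}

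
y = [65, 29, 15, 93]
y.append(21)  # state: [65, 29, 15, 93, 21]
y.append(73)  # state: [65, 29, 15, 93, 21, 73]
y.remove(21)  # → [65, 29, 15, 93, 73]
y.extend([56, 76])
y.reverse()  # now [76, 56, 73, 93, 15, 29, 65]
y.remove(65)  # [76, 56, 73, 93, 15, 29]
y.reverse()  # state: [29, 15, 93, 73, 56, 76]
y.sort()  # [15, 29, 56, 73, 76, 93]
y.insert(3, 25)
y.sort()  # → [15, 25, 29, 56, 73, 76, 93]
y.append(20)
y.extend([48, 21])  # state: [15, 25, 29, 56, 73, 76, 93, 20, 48, 21]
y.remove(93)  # [15, 25, 29, 56, 73, 76, 20, 48, 21]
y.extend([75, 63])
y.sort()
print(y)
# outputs [15, 20, 21, 25, 29, 48, 56, 63, 73, 75, 76]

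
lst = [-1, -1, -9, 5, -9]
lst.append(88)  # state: [-1, -1, -9, 5, -9, 88]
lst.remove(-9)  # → [-1, -1, 5, -9, 88]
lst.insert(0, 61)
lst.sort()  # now [-9, -1, -1, 5, 61, 88]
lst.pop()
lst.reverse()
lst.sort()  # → [-9, -1, -1, 5, 61]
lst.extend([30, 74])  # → [-9, -1, -1, 5, 61, 30, 74]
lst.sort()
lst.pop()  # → 74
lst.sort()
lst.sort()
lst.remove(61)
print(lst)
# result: [-9, -1, -1, 5, 30]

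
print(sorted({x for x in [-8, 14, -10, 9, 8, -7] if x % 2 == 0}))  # [-10, -8, 8, 14]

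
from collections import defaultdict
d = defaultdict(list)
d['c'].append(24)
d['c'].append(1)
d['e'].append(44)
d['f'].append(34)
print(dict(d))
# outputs {'c': [24, 1], 'e': [44], 'f': [34]}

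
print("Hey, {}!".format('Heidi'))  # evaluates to Hey, Heidi!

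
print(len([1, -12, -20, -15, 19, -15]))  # 6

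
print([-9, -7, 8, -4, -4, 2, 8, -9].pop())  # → -9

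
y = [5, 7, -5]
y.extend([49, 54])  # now [5, 7, -5, 49, 54]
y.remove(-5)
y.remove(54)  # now [5, 7, 49]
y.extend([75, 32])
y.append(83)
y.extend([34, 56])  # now [5, 7, 49, 75, 32, 83, 34, 56]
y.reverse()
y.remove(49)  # [56, 34, 83, 32, 75, 7, 5]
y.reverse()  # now [5, 7, 75, 32, 83, 34, 56]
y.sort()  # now [5, 7, 32, 34, 56, 75, 83]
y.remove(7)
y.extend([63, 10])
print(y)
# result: [5, 32, 34, 56, 75, 83, 63, 10]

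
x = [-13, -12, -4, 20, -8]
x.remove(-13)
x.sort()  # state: [-12, -8, -4, 20]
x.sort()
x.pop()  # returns 20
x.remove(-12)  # [-8, -4]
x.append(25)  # [-8, -4, 25]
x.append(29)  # [-8, -4, 25, 29]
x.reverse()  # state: [29, 25, -4, -8]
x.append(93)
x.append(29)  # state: [29, 25, -4, -8, 93, 29]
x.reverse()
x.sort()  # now [-8, -4, 25, 29, 29, 93]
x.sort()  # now [-8, -4, 25, 29, 29, 93]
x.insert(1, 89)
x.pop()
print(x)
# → [-8, 89, -4, 25, 29, 29]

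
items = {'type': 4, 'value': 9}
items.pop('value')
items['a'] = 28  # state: {'type': 4, 'a': 28}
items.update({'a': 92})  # {'type': 4, 'a': 92}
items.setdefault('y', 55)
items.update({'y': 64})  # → {'type': 4, 'a': 92, 'y': 64}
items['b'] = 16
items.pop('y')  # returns 64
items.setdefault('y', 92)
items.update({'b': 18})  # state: {'type': 4, 'a': 92, 'b': 18, 'y': 92}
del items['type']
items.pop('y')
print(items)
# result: {'a': 92, 'b': 18}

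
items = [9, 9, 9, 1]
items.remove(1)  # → [9, 9, 9]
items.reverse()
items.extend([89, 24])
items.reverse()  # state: [24, 89, 9, 9, 9]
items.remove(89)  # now [24, 9, 9, 9]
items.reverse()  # [9, 9, 9, 24]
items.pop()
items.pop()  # 9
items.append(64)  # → [9, 9, 64]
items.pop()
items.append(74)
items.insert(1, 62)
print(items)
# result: [9, 62, 9, 74]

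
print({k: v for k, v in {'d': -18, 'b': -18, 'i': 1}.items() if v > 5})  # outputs {}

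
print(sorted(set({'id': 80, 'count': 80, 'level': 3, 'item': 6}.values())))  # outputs [3, 6, 80]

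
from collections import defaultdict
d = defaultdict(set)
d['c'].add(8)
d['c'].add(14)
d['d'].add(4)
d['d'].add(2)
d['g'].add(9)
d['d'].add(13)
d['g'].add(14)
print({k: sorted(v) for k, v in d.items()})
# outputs {'c': [8, 14], 'd': [2, 4, 13], 'g': [9, 14]}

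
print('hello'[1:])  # ello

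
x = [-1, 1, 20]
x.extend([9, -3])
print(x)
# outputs [-1, 1, 20, 9, -3]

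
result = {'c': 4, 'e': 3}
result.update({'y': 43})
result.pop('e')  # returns 3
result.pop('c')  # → 4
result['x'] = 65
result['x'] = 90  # {'y': 43, 'x': 90}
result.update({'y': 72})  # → {'y': 72, 'x': 90}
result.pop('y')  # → 72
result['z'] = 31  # {'x': 90, 'z': 31}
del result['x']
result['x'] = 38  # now {'z': 31, 'x': 38}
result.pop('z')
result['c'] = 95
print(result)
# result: {'x': 38, 'c': 95}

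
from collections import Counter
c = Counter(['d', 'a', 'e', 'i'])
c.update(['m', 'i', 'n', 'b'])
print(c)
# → Counter({'i': 2, 'd': 1, 'a': 1, 'e': 1, 'm': 1, 'n': 1, 'b': 1})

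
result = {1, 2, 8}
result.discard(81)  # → {1, 2, 8}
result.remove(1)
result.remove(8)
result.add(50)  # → {2, 50}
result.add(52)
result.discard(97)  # {2, 50, 52}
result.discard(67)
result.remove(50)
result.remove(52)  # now {2}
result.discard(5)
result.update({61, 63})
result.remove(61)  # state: {2, 63}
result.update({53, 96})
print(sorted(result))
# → [2, 53, 63, 96]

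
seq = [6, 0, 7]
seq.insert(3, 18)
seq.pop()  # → 18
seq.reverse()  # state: [7, 0, 6]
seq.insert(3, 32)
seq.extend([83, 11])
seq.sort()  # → [0, 6, 7, 11, 32, 83]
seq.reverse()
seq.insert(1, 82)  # [83, 82, 32, 11, 7, 6, 0]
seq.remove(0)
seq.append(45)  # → [83, 82, 32, 11, 7, 6, 45]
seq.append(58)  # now [83, 82, 32, 11, 7, 6, 45, 58]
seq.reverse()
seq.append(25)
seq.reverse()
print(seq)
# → [25, 83, 82, 32, 11, 7, 6, 45, 58]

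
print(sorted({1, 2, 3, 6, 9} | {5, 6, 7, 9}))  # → [1, 2, 3, 5, 6, 7, 9]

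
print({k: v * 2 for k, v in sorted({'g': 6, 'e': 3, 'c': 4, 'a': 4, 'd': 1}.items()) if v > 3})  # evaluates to {'a': 8, 'c': 8, 'g': 12}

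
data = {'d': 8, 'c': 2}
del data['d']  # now {'c': 2}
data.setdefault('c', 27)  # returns 2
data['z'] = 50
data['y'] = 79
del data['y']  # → {'c': 2, 'z': 50}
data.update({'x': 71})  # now {'c': 2, 'z': 50, 'x': 71}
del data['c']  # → {'z': 50, 'x': 71}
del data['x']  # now {'z': 50}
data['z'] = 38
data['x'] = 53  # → {'z': 38, 'x': 53}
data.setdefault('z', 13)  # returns 38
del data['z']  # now {'x': 53}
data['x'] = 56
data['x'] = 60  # {'x': 60}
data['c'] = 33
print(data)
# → {'x': 60, 'c': 33}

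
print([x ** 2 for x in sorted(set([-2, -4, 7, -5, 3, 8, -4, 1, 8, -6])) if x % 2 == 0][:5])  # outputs [36, 16, 4, 64]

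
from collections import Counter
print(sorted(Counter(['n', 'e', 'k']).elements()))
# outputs ['e', 'k', 'n']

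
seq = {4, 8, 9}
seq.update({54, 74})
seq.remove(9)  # {4, 8, 54, 74}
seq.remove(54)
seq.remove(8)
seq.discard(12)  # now {4, 74}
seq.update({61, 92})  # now {4, 61, 74, 92}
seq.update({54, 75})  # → {4, 54, 61, 74, 75, 92}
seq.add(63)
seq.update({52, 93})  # {4, 52, 54, 61, 63, 74, 75, 92, 93}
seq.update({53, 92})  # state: {4, 52, 53, 54, 61, 63, 74, 75, 92, 93}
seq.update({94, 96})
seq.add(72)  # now {4, 52, 53, 54, 61, 63, 72, 74, 75, 92, 93, 94, 96}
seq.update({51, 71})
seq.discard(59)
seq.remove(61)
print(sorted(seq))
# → [4, 51, 52, 53, 54, 63, 71, 72, 74, 75, 92, 93, 94, 96]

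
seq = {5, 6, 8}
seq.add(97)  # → {5, 6, 8, 97}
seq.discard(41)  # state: {5, 6, 8, 97}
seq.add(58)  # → {5, 6, 8, 58, 97}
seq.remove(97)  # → {5, 6, 8, 58}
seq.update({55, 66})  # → {5, 6, 8, 55, 58, 66}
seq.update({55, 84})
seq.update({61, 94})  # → {5, 6, 8, 55, 58, 61, 66, 84, 94}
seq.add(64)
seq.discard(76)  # {5, 6, 8, 55, 58, 61, 64, 66, 84, 94}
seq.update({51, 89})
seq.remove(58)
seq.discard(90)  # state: {5, 6, 8, 51, 55, 61, 64, 66, 84, 89, 94}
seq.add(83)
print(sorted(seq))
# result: [5, 6, 8, 51, 55, 61, 64, 66, 83, 84, 89, 94]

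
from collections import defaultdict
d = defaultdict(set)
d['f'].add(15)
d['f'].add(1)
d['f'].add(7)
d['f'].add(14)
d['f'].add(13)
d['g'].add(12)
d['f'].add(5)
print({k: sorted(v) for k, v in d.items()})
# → {'f': [1, 5, 7, 13, 14, 15], 'g': [12]}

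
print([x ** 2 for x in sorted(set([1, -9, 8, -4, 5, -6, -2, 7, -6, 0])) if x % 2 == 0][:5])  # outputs [36, 16, 4, 0, 64]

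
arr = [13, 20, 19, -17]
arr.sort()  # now [-17, 13, 19, 20]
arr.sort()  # [-17, 13, 19, 20]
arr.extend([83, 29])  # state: [-17, 13, 19, 20, 83, 29]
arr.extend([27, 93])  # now [-17, 13, 19, 20, 83, 29, 27, 93]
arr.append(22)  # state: [-17, 13, 19, 20, 83, 29, 27, 93, 22]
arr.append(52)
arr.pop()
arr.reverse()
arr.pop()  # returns -17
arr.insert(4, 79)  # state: [22, 93, 27, 29, 79, 83, 20, 19, 13]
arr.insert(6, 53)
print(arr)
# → [22, 93, 27, 29, 79, 83, 53, 20, 19, 13]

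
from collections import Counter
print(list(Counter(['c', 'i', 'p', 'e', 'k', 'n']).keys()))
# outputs ['c', 'i', 'p', 'e', 'k', 'n']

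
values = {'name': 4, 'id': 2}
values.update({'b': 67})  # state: {'name': 4, 'id': 2, 'b': 67}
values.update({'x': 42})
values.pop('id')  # 2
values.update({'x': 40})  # {'name': 4, 'b': 67, 'x': 40}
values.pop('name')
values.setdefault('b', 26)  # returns 67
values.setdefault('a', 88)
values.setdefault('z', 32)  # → 32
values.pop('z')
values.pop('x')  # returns 40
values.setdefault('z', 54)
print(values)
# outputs {'b': 67, 'a': 88, 'z': 54}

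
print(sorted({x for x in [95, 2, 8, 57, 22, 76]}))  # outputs [2, 8, 22, 57, 76, 95]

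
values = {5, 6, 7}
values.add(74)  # {5, 6, 7, 74}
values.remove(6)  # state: {5, 7, 74}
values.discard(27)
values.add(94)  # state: {5, 7, 74, 94}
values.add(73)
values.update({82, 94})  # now {5, 7, 73, 74, 82, 94}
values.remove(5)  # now {7, 73, 74, 82, 94}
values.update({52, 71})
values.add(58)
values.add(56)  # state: {7, 52, 56, 58, 71, 73, 74, 82, 94}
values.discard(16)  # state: {7, 52, 56, 58, 71, 73, 74, 82, 94}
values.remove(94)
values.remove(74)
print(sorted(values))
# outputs [7, 52, 56, 58, 71, 73, 82]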